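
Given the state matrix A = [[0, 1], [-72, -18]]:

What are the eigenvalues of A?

det(A - λI) = λ² - (-18)λ + 72 = (λ - (-6))(λ - (-12)). Eigenvalues: -6, -12.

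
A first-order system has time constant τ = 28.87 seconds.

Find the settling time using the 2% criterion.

For first-order system, 2% settling time ≈ 4τ = 4 × 28.87 = 115.48 s.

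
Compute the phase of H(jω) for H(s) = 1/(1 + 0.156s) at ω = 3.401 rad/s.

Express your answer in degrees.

Phase = -arctan(ωτ) = -arctan(3.401 × 0.156) = -27.9°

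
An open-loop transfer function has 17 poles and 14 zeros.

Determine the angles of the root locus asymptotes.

n - m = 17 - 14 = 3. Angles: θk = (2k + 1)·180°/3 = 60°, 180°, 300°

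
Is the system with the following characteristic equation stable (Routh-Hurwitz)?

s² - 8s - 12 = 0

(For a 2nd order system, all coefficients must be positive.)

Coefficients: 1, -8, -12. b=-8, c=-12 not positive, so system is unstable.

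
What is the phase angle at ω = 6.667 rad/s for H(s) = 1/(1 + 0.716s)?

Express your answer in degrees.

Phase = -arctan(ωτ) = -arctan(6.667 × 0.716) = -78.2°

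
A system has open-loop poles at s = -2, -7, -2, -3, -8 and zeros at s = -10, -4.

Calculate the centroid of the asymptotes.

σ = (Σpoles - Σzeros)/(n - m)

σ = (Σpoles - Σzeros)/(n - m) = (-22 - (-14))/(5 - 2) = -8/3 = -2.67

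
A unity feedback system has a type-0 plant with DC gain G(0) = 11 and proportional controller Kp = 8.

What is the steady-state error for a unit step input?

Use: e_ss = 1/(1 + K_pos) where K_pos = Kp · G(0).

K_pos = Kp · G(0) = 8 × 11 = 88. e_ss = 1/(1 + 88) = 0.0112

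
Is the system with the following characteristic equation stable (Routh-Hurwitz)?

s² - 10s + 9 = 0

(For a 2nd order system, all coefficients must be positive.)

Coefficients: 1, -10, 9. b=-10 not positive, so system is unstable.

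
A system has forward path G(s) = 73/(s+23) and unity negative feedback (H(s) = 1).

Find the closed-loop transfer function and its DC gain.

T(s) = G/(1+GH) = [73/(s+23)] / [1 + 73/(s+23)] = 73/(s+23+73) = 73/(s+96). DC gain = 73/96 = 0.7604.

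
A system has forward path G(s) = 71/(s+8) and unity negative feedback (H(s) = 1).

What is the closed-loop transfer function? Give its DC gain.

T(s) = G/(1+GH) = [71/(s+8)] / [1 + 71/(s+8)] = 71/(s+8+71) = 71/(s+79). DC gain = 71/79 = 0.8987.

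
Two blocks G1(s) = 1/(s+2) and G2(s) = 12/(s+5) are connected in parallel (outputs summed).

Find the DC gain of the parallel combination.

Parallel: G_eq = G1 + G2. DC gain = G1(0) + G2(0) = 1/2 + 12/5 = 0.5 + 2.4 = 2.9.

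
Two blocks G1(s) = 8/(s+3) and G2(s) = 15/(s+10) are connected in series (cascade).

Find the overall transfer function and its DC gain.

Series: multiply transfer functions. G_eq = 8/(s+3) × 15/(s+10) = 120/((s+3)(s+10)). DC gain = 120/(3×10) = 4.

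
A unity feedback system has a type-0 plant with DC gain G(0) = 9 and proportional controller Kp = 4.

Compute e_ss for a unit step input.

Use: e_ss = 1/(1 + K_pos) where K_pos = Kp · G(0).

K_pos = Kp · G(0) = 4 × 9 = 36. e_ss = 1/(1 + 36) = 0.0270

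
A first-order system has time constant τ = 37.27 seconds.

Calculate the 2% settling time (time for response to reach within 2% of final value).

For first-order system, 2% settling time ≈ 4τ = 4 × 37.27 = 149.08 s.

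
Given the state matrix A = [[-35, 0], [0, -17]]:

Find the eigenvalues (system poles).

For diagonal matrix, eigenvalues are diagonal entries: λ₁ = -35, λ₂ = -17.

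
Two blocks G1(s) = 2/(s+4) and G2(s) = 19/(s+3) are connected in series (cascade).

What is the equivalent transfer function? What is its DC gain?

Series: multiply transfer functions. G_eq = 2/(s+4) × 19/(s+3) = 38/((s+4)(s+3)). DC gain = 38/(4×3) = 3.1667.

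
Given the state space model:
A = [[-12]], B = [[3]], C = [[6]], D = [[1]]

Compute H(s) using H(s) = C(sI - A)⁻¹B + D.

(sI - A)⁻¹ = 1/(s + 12). H(s) = 6×3/(s + 12) + 1 = (s + 30)/(s + 12).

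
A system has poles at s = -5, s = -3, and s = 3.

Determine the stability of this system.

Pole(s) at s = 3 are not in the left half-plane. System is unstable.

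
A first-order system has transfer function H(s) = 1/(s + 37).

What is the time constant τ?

For H(s) = 1/(s + 1/τ), the pole is at -1/τ = -37, so τ = 1/37 = 0.0270 s.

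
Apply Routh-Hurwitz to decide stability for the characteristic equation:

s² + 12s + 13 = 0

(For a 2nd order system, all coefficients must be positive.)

Coefficients: 1, 12, 13. All positive, so system is stable.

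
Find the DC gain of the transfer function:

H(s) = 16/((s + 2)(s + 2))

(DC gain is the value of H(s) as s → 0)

DC gain = H(0) = 16/(2 × 2) = 16/4 = 4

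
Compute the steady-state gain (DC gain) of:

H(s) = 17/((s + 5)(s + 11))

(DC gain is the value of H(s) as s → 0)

DC gain = H(0) = 17/(5 × 11) = 17/55 = 0.3091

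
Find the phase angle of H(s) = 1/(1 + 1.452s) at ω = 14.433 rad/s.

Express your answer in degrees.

Phase = -arctan(ωτ) = -arctan(14.433 × 1.452) = -87.3°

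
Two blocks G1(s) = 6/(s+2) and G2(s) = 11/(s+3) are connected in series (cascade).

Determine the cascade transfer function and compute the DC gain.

Series: multiply transfer functions. G_eq = 6/(s+2) × 11/(s+3) = 66/((s+2)(s+3)). DC gain = 66/(2×3) = 11.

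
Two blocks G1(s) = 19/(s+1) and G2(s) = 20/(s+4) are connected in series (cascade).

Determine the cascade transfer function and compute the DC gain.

Series: multiply transfer functions. G_eq = 19/(s+1) × 20/(s+4) = 380/((s+1)(s+4)). DC gain = 380/(1×4) = 95.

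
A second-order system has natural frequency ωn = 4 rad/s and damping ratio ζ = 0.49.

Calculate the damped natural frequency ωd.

ωd = ωn√(1 - ζ²) = 4√(1 - 0.49²) = 3.49 rad/s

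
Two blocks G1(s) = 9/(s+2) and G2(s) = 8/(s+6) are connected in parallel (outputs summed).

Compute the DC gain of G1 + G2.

Parallel: G_eq = G1 + G2. DC gain = G1(0) + G2(0) = 9/2 + 8/6 = 4.5 + 1.3333 = 5.8333.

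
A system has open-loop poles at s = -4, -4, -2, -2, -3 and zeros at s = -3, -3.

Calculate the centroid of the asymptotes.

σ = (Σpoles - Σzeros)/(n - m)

σ = (Σpoles - Σzeros)/(n - m) = (-15 - (-6))/(5 - 2) = -9/3 = -3.0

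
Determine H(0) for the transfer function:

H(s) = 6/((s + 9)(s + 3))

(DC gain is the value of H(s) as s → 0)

DC gain = H(0) = 6/(9 × 3) = 6/27 = 0.2222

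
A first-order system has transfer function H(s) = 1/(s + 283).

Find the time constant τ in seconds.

For H(s) = 1/(s + 1/τ), the pole is at -1/τ = -283, so τ = 1/283 = 0.0035 s.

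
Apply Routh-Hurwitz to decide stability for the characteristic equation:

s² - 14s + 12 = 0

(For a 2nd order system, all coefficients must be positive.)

Coefficients: 1, -14, 12. b=-14 not positive, so system is unstable.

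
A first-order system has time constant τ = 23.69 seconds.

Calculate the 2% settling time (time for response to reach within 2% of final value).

For first-order system, 2% settling time ≈ 4τ = 4 × 23.69 = 94.76 s.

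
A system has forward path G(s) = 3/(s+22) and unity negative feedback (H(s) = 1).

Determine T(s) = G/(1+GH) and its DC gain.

T(s) = G/(1+GH) = [3/(s+22)] / [1 + 3/(s+22)] = 3/(s+22+3) = 3/(s+25). DC gain = 3/25 = 0.12.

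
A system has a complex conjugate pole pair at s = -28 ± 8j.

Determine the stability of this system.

Real part of poles is -28 (< 0, left half-plane). Stable.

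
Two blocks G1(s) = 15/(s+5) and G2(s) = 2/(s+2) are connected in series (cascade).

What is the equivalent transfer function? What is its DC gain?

Series: multiply transfer functions. G_eq = 15/(s+5) × 2/(s+2) = 30/((s+5)(s+2)). DC gain = 30/(5×2) = 3.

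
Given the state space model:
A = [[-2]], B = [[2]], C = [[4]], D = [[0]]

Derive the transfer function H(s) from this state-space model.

(sI - A)⁻¹ = 1/(s + 2). H(s) = 4 × 2/(s + 2) + 0 = 8/(s + 2).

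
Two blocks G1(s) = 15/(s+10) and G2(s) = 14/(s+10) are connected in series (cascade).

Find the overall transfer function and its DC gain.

Series: multiply transfer functions. G_eq = 15/(s+10) × 14/(s+10) = 210/((s+10)(s+10)). DC gain = 210/(10×10) = 2.1.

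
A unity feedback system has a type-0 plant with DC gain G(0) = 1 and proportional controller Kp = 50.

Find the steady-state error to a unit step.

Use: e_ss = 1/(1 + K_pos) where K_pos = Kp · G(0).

K_pos = Kp · G(0) = 50 × 1 = 50. e_ss = 1/(1 + 50) = 0.0196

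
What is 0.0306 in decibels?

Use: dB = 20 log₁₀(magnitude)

dB = 20 log₁₀(0.0306) = -30.3 dB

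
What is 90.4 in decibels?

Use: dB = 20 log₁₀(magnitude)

dB = 20 log₁₀(90.4) = 39.1 dB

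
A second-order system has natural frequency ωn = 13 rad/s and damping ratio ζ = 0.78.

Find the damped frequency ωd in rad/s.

ωd = ωn√(1 - ζ²) = 13√(1 - 0.78²) = 8.14 rad/s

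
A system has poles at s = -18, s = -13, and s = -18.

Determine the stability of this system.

All poles are in the left half-plane. System is stable.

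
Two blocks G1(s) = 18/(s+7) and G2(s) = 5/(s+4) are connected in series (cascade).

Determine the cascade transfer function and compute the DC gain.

Series: multiply transfer functions. G_eq = 18/(s+7) × 5/(s+4) = 90/((s+7)(s+4)). DC gain = 90/(7×4) = 3.2143.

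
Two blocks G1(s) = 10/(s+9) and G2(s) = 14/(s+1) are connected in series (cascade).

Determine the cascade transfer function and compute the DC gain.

Series: multiply transfer functions. G_eq = 10/(s+9) × 14/(s+1) = 140/((s+9)(s+1)). DC gain = 140/(9×1) = 15.5556.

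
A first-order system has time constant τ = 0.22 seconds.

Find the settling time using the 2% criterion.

For first-order system, 2% settling time ≈ 4τ = 4 × 0.22 = 0.88 s.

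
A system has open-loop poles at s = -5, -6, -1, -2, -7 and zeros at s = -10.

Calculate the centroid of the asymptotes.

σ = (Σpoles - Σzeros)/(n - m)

σ = (Σpoles - Σzeros)/(n - m) = (-21 - (-10))/(5 - 1) = -11/4 = -2.75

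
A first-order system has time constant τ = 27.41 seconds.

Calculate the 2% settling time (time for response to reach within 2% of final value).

For first-order system, 2% settling time ≈ 4τ = 4 × 27.41 = 109.64 s.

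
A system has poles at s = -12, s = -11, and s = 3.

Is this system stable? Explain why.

Pole(s) at s = 3 are not in the left half-plane. System is unstable.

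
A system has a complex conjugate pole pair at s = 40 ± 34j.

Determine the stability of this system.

Real part of poles is 40 (> 0, right half-plane). Unstable.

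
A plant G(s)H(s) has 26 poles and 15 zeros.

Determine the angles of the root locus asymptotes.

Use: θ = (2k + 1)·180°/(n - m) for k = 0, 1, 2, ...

n - m = 26 - 15 = 11. Angles: θk = (2k + 1)·180°/11 = 16.36°, 49.09°, 81.82°, 114.55°, 147.27°, 180°, 212.73°, 245.45°, 278.18°, 310.91°, 343.64°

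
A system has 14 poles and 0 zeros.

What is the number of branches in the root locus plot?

Root locus has n branches where n = number of poles = 14.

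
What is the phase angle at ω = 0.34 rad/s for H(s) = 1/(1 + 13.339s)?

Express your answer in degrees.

Phase = -arctan(ωτ) = -arctan(0.34 × 13.339) = -77.6°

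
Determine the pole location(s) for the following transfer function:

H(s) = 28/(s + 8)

Pole is where denominator = 0: s + 8 = 0, so s = -8.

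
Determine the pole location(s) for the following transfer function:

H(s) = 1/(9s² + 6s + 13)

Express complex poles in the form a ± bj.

Discriminant = 6² - 4×9×13 = 36 - 468 = -432 < 0, so the poles are a complex conjugate pair s = (-6 ± j√432)/(2×9). Real part = -6/(2×9) = -6/18 ≈ -0.3333; imaginary part = ±√432/(2×9) ≈ 1.1547. Poles: s = -0.3333 ± 1.1547j.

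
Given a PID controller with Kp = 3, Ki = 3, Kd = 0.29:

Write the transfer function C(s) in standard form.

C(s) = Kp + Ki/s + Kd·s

Substituting values: C(s) = 3 + 3/s + 0.29s = (0.29s² + 3s + 3)/s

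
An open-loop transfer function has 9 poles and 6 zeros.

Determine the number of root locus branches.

Root locus has n branches where n = number of poles = 9.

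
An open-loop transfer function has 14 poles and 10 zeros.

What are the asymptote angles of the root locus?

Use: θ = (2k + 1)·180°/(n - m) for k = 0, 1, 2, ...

n - m = 14 - 10 = 4. Angles: θk = (2k + 1)·180°/4 = 45°, 135°, 225°, 315°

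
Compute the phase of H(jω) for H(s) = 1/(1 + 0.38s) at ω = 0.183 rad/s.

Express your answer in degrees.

Phase = -arctan(ωτ) = -arctan(0.183 × 0.38) = -4.0°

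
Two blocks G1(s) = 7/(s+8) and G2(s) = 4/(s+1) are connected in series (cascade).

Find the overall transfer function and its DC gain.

Series: multiply transfer functions. G_eq = 7/(s+8) × 4/(s+1) = 28/((s+8)(s+1)). DC gain = 28/(8×1) = 3.5.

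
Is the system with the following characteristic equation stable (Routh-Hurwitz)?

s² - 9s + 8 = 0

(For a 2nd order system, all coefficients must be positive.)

Coefficients: 1, -9, 8. b=-9 not positive, so system is unstable.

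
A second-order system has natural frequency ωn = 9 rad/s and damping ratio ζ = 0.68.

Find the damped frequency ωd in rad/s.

ωd = ωn√(1 - ζ²) = 9√(1 - 0.68²) = 6.6 rad/s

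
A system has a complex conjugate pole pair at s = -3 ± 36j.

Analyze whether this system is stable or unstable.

Real part of poles is -3 (< 0, left half-plane). Stable.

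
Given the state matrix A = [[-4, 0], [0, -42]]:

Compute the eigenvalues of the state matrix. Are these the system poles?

For diagonal matrix, eigenvalues are diagonal entries: λ₁ = -4, λ₂ = -42. Eigenvalues of A = system poles.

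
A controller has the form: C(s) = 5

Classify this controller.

This is a Proportional (P) controller.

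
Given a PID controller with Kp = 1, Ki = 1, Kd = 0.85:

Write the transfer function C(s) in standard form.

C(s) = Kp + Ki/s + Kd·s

Substituting values: C(s) = 1 + 1/s + 0.85s = (0.85s² + s + 1)/s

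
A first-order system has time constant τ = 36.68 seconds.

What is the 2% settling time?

For first-order system, 2% settling time ≈ 4τ = 4 × 36.68 = 146.72 s.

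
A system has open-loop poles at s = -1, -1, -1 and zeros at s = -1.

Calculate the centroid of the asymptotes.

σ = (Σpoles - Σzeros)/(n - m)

σ = (Σpoles - Σzeros)/(n - m) = (-3 - (-1))/(3 - 1) = -2/2 = -1.0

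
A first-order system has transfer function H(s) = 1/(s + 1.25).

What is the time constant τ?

For H(s) = 1/(s + 1/τ), the pole is at -1/τ = -1.25, so τ = 1/1.25 = 0.8 s.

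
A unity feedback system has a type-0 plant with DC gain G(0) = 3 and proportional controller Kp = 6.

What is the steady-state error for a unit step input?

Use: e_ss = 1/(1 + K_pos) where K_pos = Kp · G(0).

K_pos = Kp · G(0) = 6 × 3 = 18. e_ss = 1/(1 + 18) = 0.0526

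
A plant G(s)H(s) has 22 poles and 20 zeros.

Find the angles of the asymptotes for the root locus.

n - m = 22 - 20 = 2. Angles: θk = (2k + 1)·180°/2 = 90°, 270°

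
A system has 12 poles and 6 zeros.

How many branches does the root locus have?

Root locus has n branches where n = number of poles = 12.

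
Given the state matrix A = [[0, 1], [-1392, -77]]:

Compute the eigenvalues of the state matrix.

det(A - λI) = λ² - (-77)λ + 1392 = (λ - (-29))(λ - (-48)). Eigenvalues: -29, -48.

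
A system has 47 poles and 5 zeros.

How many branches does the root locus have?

Root locus has n branches where n = number of poles = 47.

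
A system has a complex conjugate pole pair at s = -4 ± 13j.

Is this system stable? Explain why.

Real part of poles is -4 (< 0, left half-plane). Stable.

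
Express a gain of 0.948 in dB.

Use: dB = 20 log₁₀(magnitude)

dB = 20 log₁₀(0.948) = -0.5 dB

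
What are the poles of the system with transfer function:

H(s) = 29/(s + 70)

Pole is where denominator = 0: s + 70 = 0, so s = -70.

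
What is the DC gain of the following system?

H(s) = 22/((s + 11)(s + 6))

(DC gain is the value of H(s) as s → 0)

DC gain = H(0) = 22/(11 × 6) = 22/66 = 0.3333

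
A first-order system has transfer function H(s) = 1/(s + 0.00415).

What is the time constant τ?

For H(s) = 1/(s + 1/τ), the pole is at -1/τ = -0.00415, so τ = 1/0.00415 = 241 s.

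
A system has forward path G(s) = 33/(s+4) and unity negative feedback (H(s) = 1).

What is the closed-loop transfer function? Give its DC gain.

T(s) = G/(1+GH) = [33/(s+4)] / [1 + 33/(s+4)] = 33/(s+4+33) = 33/(s+37). DC gain = 33/37 = 0.8919.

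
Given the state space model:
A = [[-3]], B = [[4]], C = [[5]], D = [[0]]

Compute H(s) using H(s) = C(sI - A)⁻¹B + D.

(sI - A)⁻¹ = 1/(s + 3). H(s) = 5 × 4/(s + 3) + 0 = 20/(s + 3).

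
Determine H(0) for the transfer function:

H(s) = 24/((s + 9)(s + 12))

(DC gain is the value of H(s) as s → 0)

DC gain = H(0) = 24/(9 × 12) = 24/108 = 0.2222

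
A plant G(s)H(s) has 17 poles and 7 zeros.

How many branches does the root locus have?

Root locus has n branches where n = number of poles = 17.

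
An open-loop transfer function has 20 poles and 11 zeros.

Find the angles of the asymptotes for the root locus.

n - m = 20 - 11 = 9. Angles: θk = (2k + 1)·180°/9 = 20°, 60°, 100°, 140°, 180°, 220°, 260°, 300°, 340°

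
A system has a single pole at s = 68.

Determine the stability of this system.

Pole at s = 68 is in the right half-plane. Unstable.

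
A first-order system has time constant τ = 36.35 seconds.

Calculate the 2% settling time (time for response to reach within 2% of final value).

For first-order system, 2% settling time ≈ 4τ = 4 × 36.35 = 145.4 s.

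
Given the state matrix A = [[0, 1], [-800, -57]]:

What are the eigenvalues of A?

det(A - λI) = λ² - (-57)λ + 800 = (λ - (-25))(λ - (-32)). Eigenvalues: -25, -32.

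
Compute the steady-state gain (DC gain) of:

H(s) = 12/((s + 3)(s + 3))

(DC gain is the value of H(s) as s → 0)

DC gain = H(0) = 12/(3 × 3) = 12/9 = 1.3333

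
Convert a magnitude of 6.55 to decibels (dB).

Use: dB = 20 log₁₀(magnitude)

dB = 20 log₁₀(6.55) = 16.3 dB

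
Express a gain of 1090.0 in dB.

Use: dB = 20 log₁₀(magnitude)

dB = 20 log₁₀(1090.0) = 60.7 dB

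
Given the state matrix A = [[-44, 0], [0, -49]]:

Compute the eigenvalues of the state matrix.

For diagonal matrix, eigenvalues are diagonal entries: λ₁ = -44, λ₂ = -49.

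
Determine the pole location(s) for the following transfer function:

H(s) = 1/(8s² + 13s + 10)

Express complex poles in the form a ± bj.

Discriminant = 13² - 4×8×10 = 169 - 320 = -151 < 0, so the poles are a complex conjugate pair s = (-13 ± j√151)/(2×8). Real part = -13/(2×8) = -13/16 = -0.8125; imaginary part = ±√151/(2×8) ≈ 0.7680. Poles: s = -0.8125 ± 0.7680j.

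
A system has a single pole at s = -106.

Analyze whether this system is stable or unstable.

Pole at s = -106 is in the left half-plane. Stable.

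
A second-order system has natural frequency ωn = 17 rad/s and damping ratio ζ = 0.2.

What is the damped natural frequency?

ωd = ωn√(1 - ζ²) = 17√(1 - 0.2²) = 16.66 rad/s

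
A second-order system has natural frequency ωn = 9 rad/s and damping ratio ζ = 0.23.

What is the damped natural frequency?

ωd = ωn√(1 - ζ²) = 9√(1 - 0.23²) = 8.76 rad/s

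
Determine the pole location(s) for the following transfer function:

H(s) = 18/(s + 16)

Pole is where denominator = 0: s + 16 = 0, so s = -16.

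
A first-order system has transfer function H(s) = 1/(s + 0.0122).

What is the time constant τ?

For H(s) = 1/(s + 1/τ), the pole is at -1/τ = -0.0122, so τ = 1/0.0122 = 81.97 s.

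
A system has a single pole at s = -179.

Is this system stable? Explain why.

Pole at s = -179 is in the left half-plane. Stable.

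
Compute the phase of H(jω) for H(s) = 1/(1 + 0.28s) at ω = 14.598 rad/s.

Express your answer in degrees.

Phase = -arctan(ωτ) = -arctan(14.598 × 0.28) = -76.3°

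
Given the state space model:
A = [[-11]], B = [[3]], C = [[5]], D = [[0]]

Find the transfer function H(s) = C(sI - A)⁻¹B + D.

(sI - A)⁻¹ = 1/(s + 11). H(s) = 5 × 3/(s + 11) + 0 = 15/(s + 11).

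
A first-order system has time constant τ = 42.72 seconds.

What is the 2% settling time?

For first-order system, 2% settling time ≈ 4τ = 4 × 42.72 = 170.88 s.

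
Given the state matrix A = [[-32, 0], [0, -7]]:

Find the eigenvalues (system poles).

For diagonal matrix, eigenvalues are diagonal entries: λ₁ = -32, λ₂ = -7.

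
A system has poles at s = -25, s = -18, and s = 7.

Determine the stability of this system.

Pole(s) at s = 7 are not in the left half-plane. System is unstable.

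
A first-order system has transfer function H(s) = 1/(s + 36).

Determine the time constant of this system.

For H(s) = 1/(s + 1/τ), the pole is at -1/τ = -36, so τ = 1/36 = 0.0278 s.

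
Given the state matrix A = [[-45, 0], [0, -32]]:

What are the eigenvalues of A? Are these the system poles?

For diagonal matrix, eigenvalues are diagonal entries: λ₁ = -45, λ₂ = -32. Eigenvalues of A = system poles.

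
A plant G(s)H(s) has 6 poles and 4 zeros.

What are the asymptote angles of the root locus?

n - m = 6 - 4 = 2. Angles: θk = (2k + 1)·180°/2 = 90°, 270°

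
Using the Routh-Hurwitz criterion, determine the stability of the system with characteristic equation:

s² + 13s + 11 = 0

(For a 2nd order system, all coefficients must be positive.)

Coefficients: 1, 13, 11. All positive, so system is stable.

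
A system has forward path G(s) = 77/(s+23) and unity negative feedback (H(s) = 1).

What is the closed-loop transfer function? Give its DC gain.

T(s) = G/(1+GH) = [77/(s+23)] / [1 + 77/(s+23)] = 77/(s+23+77) = 77/(s+100). DC gain = 77/100 = 0.77.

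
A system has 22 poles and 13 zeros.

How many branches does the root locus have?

Root locus has n branches where n = number of poles = 22.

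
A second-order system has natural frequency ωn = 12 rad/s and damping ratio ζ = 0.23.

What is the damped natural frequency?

ωd = ωn√(1 - ζ²) = 12√(1 - 0.23²) = 11.68 rad/s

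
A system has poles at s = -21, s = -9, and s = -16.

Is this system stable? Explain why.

All poles are in the left half-plane. System is stable.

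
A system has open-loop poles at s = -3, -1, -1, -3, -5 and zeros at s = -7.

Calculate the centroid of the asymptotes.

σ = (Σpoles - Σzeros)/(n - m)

σ = (Σpoles - Σzeros)/(n - m) = (-13 - (-7))/(5 - 1) = -6/4 = -1.5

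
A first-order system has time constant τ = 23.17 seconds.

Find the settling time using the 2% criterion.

For first-order system, 2% settling time ≈ 4τ = 4 × 23.17 = 92.68 s.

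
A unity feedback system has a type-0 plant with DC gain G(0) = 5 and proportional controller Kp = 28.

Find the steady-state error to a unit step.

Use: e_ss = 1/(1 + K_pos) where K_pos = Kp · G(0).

K_pos = Kp · G(0) = 28 × 5 = 140. e_ss = 1/(1 + 140) = 0.0071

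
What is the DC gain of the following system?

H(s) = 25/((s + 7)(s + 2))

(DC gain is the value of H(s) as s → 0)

DC gain = H(0) = 25/(7 × 2) = 25/14 = 1.7857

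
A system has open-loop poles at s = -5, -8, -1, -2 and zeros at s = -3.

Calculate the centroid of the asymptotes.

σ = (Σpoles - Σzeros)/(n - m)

σ = (Σpoles - Σzeros)/(n - m) = (-16 - (-3))/(4 - 1) = -13/3 = -4.33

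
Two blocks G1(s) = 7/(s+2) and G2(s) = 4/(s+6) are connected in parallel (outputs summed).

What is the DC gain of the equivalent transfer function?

Parallel: G_eq = G1 + G2. DC gain = G1(0) + G2(0) = 7/2 + 4/6 = 3.5 + 0.6667 = 4.1667.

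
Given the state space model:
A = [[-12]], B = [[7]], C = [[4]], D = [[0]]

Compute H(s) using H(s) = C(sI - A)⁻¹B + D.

(sI - A)⁻¹ = 1/(s + 12). H(s) = 4 × 7/(s + 12) + 0 = 28/(s + 12).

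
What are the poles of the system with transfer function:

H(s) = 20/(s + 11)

Pole is where denominator = 0: s + 11 = 0, so s = -11.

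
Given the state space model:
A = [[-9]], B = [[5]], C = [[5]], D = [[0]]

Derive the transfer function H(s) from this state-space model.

(sI - A)⁻¹ = 1/(s + 9). H(s) = 5 × 5/(s + 9) + 0 = 25/(s + 9).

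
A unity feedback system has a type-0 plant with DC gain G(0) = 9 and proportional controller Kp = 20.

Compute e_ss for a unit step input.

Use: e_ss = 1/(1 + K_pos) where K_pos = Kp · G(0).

K_pos = Kp · G(0) = 20 × 9 = 180. e_ss = 1/(1 + 180) = 0.0055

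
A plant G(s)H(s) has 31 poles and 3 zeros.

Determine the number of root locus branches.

Root locus has n branches where n = number of poles = 31.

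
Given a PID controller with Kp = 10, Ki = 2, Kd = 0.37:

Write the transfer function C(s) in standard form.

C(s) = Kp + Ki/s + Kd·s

Substituting values: C(s) = 10 + 2/s + 0.37s = (0.37s² + 10s + 2)/s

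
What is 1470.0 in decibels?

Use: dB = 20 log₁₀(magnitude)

dB = 20 log₁₀(1470.0) = 63.3 dB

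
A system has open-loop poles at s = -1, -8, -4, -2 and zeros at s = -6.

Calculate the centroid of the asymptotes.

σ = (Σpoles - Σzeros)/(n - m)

σ = (Σpoles - Σzeros)/(n - m) = (-15 - (-6))/(4 - 1) = -9/3 = -3.0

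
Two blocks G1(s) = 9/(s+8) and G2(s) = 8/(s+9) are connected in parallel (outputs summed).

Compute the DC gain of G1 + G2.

Parallel: G_eq = G1 + G2. DC gain = G1(0) + G2(0) = 9/8 + 8/9 = 1.125 + 0.8889 = 2.0139.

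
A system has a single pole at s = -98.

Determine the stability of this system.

Pole at s = -98 is in the left half-plane. Stable.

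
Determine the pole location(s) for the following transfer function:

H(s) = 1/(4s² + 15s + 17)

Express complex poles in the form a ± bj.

Discriminant = 15² - 4×4×17 = 225 - 272 = -47 < 0, so the poles are a complex conjugate pair s = (-15 ± j√47)/(2×4). Real part = -15/(2×4) = -15/8 = -1.875; imaginary part = ±√47/(2×4) ≈ 0.8570. Poles: s = -1.875 ± 0.8570j.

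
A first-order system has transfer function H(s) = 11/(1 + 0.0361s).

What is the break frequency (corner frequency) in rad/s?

Corner frequency = 1/τ = 1/0.0361 = 27.701 rad/s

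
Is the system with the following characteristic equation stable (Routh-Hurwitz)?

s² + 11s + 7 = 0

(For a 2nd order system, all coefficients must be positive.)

Coefficients: 1, 11, 7. All positive, so system is stable.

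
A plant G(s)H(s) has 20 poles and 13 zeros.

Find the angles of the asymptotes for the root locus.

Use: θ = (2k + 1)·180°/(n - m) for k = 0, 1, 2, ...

n - m = 20 - 13 = 7. Angles: θk = (2k + 1)·180°/7 = 25.71°, 77.14°, 128.57°, 180°, 231.43°, 282.86°, 334.29°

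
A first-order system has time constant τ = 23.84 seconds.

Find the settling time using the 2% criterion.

For first-order system, 2% settling time ≈ 4τ = 4 × 23.84 = 95.36 s.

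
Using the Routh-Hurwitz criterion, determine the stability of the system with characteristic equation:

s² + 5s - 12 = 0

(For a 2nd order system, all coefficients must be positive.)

Coefficients: 1, 5, -12. c=-12 not positive, so system is unstable.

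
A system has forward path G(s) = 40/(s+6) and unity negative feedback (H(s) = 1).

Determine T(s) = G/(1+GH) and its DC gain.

T(s) = G/(1+GH) = [40/(s+6)] / [1 + 40/(s+6)] = 40/(s+6+40) = 40/(s+46). DC gain = 40/46 = 0.8696.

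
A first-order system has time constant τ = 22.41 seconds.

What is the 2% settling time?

For first-order system, 2% settling time ≈ 4τ = 4 × 22.41 = 89.64 s.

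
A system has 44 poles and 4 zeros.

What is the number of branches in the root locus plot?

Root locus has n branches where n = number of poles = 44.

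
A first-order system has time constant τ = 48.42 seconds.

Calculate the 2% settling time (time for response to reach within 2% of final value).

For first-order system, 2% settling time ≈ 4τ = 4 × 48.42 = 193.68 s.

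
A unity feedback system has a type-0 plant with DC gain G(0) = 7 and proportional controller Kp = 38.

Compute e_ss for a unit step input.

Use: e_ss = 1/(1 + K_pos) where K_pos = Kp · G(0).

K_pos = Kp · G(0) = 38 × 7 = 266. e_ss = 1/(1 + 266) = 0.0037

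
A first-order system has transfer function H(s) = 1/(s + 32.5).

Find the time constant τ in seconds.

For H(s) = 1/(s + 1/τ), the pole is at -1/τ = -32.5, so τ = 1/32.5 = 0.0308 s.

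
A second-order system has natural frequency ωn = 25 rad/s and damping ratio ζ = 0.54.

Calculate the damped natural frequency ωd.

ωd = ωn√(1 - ζ²) = 25√(1 - 0.54²) = 21.04 rad/s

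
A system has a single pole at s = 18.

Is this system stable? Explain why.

Pole at s = 18 is in the right half-plane. Unstable.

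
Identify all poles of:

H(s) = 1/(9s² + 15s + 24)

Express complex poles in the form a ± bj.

Discriminant = 15² - 4×9×24 = 225 - 864 = -639 < 0, so the poles are a complex conjugate pair s = (-15 ± j√639)/(2×9). Real part = -15/(2×9) = -15/18 ≈ -0.8333; imaginary part = ±√639/(2×9) ≈ 1.4044. Poles: s = -0.8333 ± 1.4044j.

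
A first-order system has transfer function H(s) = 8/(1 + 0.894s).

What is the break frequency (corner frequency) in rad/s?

Corner frequency = 1/τ = 1/0.894 = 1.119 rad/s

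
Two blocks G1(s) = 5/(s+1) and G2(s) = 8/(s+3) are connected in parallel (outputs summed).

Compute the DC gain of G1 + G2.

Parallel: G_eq = G1 + G2. DC gain = G1(0) + G2(0) = 5/1 + 8/3 = 5 + 2.6667 = 7.6667.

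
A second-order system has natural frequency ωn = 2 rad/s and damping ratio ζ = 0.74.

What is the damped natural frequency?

ωd = ωn√(1 - ζ²) = 2√(1 - 0.74²) = 1.35 rad/s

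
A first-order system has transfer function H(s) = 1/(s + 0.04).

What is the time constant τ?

For H(s) = 1/(s + 1/τ), the pole is at -1/τ = -0.04, so τ = 1/0.04 = 25 s.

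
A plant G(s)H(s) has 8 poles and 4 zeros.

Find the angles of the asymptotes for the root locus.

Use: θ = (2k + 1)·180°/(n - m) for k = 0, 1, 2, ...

n - m = 8 - 4 = 4. Angles: θk = (2k + 1)·180°/4 = 45°, 135°, 225°, 315°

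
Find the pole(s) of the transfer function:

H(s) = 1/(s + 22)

Pole is where denominator = 0: s + 22 = 0, so s = -22.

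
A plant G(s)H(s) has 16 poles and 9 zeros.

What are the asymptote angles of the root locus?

n - m = 16 - 9 = 7. Angles: θk = (2k + 1)·180°/7 = 25.71°, 77.14°, 128.57°, 180°, 231.43°, 282.86°, 334.29°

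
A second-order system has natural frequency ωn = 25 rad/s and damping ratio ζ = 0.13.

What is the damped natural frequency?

ωd = ωn√(1 - ζ²) = 25√(1 - 0.13²) = 24.79 rad/s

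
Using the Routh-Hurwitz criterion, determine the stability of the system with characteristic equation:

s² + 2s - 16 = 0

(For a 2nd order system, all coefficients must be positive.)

Coefficients: 1, 2, -16. c=-16 not positive, so system is unstable.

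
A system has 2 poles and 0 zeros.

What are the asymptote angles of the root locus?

n - m = 2 - 0 = 2. Angles: θk = (2k + 1)·180°/2 = 90°, 270°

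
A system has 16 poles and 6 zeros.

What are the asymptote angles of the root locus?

n - m = 16 - 6 = 10. Angles: θk = (2k + 1)·180°/10 = 18°, 54°, 90°, 126°, 162°, 198°, 234°, 270°, 306°, 342°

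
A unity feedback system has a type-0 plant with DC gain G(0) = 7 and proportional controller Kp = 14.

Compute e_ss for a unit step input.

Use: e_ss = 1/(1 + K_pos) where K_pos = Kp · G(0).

K_pos = Kp · G(0) = 14 × 7 = 98. e_ss = 1/(1 + 98) = 0.0101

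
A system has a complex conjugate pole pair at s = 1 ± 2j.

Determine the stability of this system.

Real part of poles is 1 (> 0, right half-plane). Unstable.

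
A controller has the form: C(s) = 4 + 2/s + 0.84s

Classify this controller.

This is a Proportional-Integral-Derivative (PID) controller.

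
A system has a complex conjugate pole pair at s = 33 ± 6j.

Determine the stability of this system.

Real part of poles is 33 (> 0, right half-plane). Unstable.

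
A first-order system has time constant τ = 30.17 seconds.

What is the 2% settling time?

For first-order system, 2% settling time ≈ 4τ = 4 × 30.17 = 120.68 s.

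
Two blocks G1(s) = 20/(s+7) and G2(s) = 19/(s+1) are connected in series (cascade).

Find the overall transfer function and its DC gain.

Series: multiply transfer functions. G_eq = 20/(s+7) × 19/(s+1) = 380/((s+7)(s+1)). DC gain = 380/(7×1) = 54.2857.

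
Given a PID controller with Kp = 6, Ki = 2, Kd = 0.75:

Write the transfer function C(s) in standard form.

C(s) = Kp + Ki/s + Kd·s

Substituting values: C(s) = 6 + 2/s + 0.75s = (0.75s² + 6s + 2)/s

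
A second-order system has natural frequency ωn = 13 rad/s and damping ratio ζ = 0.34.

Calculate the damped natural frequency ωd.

ωd = ωn√(1 - ζ²) = 13√(1 - 0.34²) = 12.23 rad/s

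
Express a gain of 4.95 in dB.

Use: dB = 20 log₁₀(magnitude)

dB = 20 log₁₀(4.95) = 13.9 dB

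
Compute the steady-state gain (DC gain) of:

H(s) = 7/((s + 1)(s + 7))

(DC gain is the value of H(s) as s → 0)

DC gain = H(0) = 7/(1 × 7) = 7/7 = 1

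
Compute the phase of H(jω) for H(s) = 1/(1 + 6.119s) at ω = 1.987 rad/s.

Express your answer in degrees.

Phase = -arctan(ωτ) = -arctan(1.987 × 6.119) = -85.3°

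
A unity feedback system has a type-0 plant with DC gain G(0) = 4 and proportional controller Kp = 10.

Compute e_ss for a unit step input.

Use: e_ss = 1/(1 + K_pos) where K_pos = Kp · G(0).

K_pos = Kp · G(0) = 10 × 4 = 40. e_ss = 1/(1 + 40) = 0.0244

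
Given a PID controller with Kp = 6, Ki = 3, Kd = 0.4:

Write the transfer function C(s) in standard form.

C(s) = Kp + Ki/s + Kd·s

Substituting values: C(s) = 6 + 3/s + 0.4s = (0.4s² + 6s + 3)/s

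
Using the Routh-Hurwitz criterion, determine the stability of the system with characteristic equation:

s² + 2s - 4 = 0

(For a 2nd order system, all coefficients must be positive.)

Coefficients: 1, 2, -4. c=-4 not positive, so system is unstable.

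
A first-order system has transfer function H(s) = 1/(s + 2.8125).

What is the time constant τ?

For H(s) = 1/(s + 1/τ), the pole is at -1/τ = -2.8125, so τ = 1/2.8125 = 0.3556 s.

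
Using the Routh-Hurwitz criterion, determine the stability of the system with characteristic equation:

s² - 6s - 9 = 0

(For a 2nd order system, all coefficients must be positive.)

Coefficients: 1, -6, -9. b=-6, c=-9 not positive, so system is unstable.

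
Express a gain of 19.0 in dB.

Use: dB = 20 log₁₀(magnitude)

dB = 20 log₁₀(19.0) = 25.6 dB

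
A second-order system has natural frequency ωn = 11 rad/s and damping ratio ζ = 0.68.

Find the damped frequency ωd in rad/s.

ωd = ωn√(1 - ζ²) = 11√(1 - 0.68²) = 8.07 rad/s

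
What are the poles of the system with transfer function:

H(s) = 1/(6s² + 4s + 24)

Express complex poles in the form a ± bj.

Discriminant = 4² - 4×6×24 = 16 - 576 = -560 < 0, so the poles are a complex conjugate pair s = (-4 ± j√560)/(2×6). Real part = -4/(2×6) = -4/12 ≈ -0.3333; imaginary part = ±√560/(2×6) ≈ 1.9720. Poles: s = -0.3333 ± 1.9720j.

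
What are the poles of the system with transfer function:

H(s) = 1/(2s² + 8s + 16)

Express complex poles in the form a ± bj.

Discriminant = 8² - 4×2×16 = 64 - 128 = -64 < 0, so the poles are a complex conjugate pair s = (-8 ± j√64)/(2×2). Real part = -8/(2×2) = -8/4 = -2; imaginary part = ±√64/(2×2) = 8/4 = 2. Poles: s = -2 ± 2j.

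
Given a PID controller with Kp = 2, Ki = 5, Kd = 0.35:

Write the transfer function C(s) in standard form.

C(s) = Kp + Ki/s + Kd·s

Substituting values: C(s) = 2 + 5/s + 0.35s = (0.35s² + 2s + 5)/s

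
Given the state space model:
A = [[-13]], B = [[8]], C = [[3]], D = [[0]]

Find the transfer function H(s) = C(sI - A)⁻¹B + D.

(sI - A)⁻¹ = 1/(s + 13). H(s) = 3 × 8/(s + 13) + 0 = 24/(s + 13).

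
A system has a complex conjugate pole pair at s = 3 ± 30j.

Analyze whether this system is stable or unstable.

Real part of poles is 3 (> 0, right half-plane). Unstable.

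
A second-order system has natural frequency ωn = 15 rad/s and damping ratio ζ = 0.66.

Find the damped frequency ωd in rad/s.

ωd = ωn√(1 - ζ²) = 15√(1 - 0.66²) = 11.27 rad/s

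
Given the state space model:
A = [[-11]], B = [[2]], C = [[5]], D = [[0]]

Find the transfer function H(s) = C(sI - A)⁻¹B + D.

(sI - A)⁻¹ = 1/(s + 11). H(s) = 5 × 2/(s + 11) + 0 = 10/(s + 11).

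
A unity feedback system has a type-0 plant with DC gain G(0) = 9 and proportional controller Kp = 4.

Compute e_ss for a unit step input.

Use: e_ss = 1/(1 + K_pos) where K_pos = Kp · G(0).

K_pos = Kp · G(0) = 4 × 9 = 36. e_ss = 1/(1 + 36) = 0.0270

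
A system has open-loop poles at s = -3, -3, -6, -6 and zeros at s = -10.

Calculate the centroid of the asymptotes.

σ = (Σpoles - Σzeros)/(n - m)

σ = (Σpoles - Σzeros)/(n - m) = (-18 - (-10))/(4 - 1) = -8/3 = -2.67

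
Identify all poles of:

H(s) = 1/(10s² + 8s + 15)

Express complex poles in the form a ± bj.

Discriminant = 8² - 4×10×15 = 64 - 600 = -536 < 0, so the poles are a complex conjugate pair s = (-8 ± j√536)/(2×10). Real part = -8/(2×10) = -8/20 = -0.4; imaginary part = ±√536/(2×10) ≈ 1.1576. Poles: s = -0.4 ± 1.1576j.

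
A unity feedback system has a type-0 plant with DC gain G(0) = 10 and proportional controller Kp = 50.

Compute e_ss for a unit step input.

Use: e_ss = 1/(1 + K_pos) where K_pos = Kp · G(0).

K_pos = Kp · G(0) = 50 × 10 = 500. e_ss = 1/(1 + 500) = 0.0020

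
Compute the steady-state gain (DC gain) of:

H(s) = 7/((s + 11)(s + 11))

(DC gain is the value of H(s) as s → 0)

DC gain = H(0) = 7/(11 × 11) = 7/121 = 0.0579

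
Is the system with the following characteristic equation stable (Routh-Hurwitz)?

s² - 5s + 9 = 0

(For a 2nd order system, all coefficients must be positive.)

Coefficients: 1, -5, 9. b=-5 not positive, so system is unstable.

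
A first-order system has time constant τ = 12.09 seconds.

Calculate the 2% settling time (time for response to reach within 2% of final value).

For first-order system, 2% settling time ≈ 4τ = 4 × 12.09 = 48.36 s.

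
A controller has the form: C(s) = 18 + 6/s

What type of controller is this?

This is a Proportional-Integral (PI) controller.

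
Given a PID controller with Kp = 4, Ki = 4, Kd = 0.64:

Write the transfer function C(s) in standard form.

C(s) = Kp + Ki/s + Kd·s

Substituting values: C(s) = 4 + 4/s + 0.64s = (0.64s² + 4s + 4)/s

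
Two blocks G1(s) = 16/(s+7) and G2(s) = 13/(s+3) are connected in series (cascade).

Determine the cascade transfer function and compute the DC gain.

Series: multiply transfer functions. G_eq = 16/(s+7) × 13/(s+3) = 208/((s+7)(s+3)). DC gain = 208/(7×3) = 9.9048.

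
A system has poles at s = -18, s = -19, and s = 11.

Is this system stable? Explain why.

Pole(s) at s = 11 are not in the left half-plane. System is unstable.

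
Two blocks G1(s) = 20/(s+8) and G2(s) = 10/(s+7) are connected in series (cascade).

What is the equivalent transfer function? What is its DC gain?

Series: multiply transfer functions. G_eq = 20/(s+8) × 10/(s+7) = 200/((s+8)(s+7)). DC gain = 200/(8×7) = 3.5714.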